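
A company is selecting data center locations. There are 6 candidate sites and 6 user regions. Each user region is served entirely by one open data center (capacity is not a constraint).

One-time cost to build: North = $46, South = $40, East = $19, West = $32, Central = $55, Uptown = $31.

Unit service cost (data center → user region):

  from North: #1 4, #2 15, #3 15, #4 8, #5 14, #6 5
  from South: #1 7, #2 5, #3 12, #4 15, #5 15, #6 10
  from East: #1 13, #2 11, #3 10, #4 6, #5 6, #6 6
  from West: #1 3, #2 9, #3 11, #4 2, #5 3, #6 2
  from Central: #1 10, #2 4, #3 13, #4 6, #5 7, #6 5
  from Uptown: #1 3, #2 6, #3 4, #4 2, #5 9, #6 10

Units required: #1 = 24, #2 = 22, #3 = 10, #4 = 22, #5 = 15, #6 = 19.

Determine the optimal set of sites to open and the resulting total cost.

For any fixed open set, each user region goes to its cheapest open site; total = fixed + service.
{West, Uptown}: #1→West 3·24=72, #2→Uptown 6·22=132, #3→Uptown 4·10=40, #4→West 2·22=44, #5→West 3·15=45, #6→West 2·19=38. Service 371; fixed 63; total 434.
{West, Central, Uptown}: service 327 + fixed 118 = 445
{South, West, Uptown}: #1→West 3·24=72, #2→South 5·22=110, #3→Uptown 4·10=40, #4→West 2·22=44, #5→West 3·15=45, #6→West 2·19=38. Service 349; fixed 103; total 452.
{North, South, East, West, Central, Uptown}: #1→West 3·24=72, #2→Central 4·22=88, #3→Uptown 4·10=40, #4→West 2·22=44, #5→West 3·15=45, #6→West 2·19=38. Service 327; fixed 223; total 550.
No other subset beats 434.

Open West and Uptown; minimum total cost 434.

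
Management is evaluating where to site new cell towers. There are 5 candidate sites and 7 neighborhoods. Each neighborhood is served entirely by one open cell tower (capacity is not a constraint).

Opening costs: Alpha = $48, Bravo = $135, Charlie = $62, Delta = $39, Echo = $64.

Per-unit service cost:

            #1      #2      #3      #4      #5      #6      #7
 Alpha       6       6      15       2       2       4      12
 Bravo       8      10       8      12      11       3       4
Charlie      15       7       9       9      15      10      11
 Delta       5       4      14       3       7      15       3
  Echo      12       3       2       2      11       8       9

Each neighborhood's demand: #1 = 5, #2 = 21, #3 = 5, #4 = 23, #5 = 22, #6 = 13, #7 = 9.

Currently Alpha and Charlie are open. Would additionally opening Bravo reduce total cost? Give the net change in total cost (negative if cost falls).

No — net change +54 (cost rises by 54).

Current service cost with {Alpha, Charlie}: 442.
Adding Bravo: each neighborhood re-picks its cheapest; new service cost 361, saving 81.
Extra fixed cost: 135. Net change = 135 − 81 = 54.
(Totals: 552 → 606.)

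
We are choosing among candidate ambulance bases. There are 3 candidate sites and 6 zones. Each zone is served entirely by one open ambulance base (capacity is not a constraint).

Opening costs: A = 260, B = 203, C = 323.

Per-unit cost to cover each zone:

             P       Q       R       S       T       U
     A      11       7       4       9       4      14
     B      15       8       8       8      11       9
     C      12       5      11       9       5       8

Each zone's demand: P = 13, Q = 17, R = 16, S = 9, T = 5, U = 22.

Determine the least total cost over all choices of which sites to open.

For any fixed open set, each zone goes to its cheapest open site; total = fixed + service.
{B}: P→B 15·13=195, Q→B 8·17=136, R→B 8·16=128, S→B 8·9=72, T→B 11·5=55, U→B 9·22=198. Service 784; fixed 203; total 987.
{A}: service 735 + fixed 260 = 995
{C}: service 699 + fixed 323 = 1022
{A, B, C}: P→A 11·13=143, Q→C 5·17=85, R→A 4·16=64, S→B 8·9=72, T→A 4·5=20, U→C 8·22=176. Service 560; fixed 786; total 1346.
No other subset beats 987.

Minimum total cost: 987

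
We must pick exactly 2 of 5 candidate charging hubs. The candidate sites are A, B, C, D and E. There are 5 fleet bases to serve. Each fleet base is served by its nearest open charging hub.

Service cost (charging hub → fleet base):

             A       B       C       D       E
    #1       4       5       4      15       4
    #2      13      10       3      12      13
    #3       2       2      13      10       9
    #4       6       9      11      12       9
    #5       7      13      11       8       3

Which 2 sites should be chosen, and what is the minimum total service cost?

With exactly 2 open, each fleet base uses its cheapest among the chosen.
{A, C}: #1→A 4, #2→C 3, #3→A 2, #4→A 6, #5→A 7. Service cost 22.
{A, E}: service cost 28
{B, E}: service cost 28
Among all 10 size-2 choices, {A, C} is lowest.

Choose A and C; total service cost 22.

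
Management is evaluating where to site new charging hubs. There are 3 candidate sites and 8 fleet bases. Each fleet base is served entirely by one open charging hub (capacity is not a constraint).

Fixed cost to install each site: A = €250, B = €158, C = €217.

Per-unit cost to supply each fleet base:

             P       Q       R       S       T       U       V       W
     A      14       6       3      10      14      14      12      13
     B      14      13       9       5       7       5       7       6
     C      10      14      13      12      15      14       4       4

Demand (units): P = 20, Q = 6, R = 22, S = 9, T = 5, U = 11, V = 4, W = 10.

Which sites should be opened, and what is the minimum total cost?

Open B only; minimum total cost 937.

For any fixed open set, each fleet base goes to its cheapest open site; total = fixed + service.
{B}: P→B 14·20=280, Q→B 13·6=78, R→B 9·22=198, S→B 5·9=45, T→B 7·5=35, U→B 5·11=55, V→B 7·4=28, W→B 6·10=60. Service 779; fixed 158; total 937.
{A, B}: service 605 + fixed 408 = 1013
{B, C}: service 667 + fixed 375 = 1042
{A, B, C}: P→C 10·20=200, Q→A 6·6=36, R→A 3·22=66, S→B 5·9=45, T→B 7·5=35, U→B 5·11=55, V→C 4·4=16, W→C 4·10=40. Service 493; fixed 625; total 1118.
(All 7 nonempty subsets were checked; B only is lowest.)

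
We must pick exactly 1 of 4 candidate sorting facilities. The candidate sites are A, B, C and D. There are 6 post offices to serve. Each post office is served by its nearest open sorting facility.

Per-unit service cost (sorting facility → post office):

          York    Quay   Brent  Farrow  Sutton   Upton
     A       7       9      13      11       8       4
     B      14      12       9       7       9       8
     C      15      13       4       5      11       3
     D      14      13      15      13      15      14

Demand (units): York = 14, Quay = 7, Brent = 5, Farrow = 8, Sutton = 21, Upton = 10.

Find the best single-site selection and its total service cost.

With exactly 1 open, each post office uses its cheapest among the chosen.
{A}: York→A 7·14=98, Quay→A 9·7=63, Brent→A 13·5=65, Farrow→A 11·8=88, Sutton→A 8·21=168, Upton→A 4·10=40. Service cost 522.
{C}: service cost 622
{B}: service cost 650
Among all 4 size-1 choices, {A} is lowest.

Choose A only; total service cost 522.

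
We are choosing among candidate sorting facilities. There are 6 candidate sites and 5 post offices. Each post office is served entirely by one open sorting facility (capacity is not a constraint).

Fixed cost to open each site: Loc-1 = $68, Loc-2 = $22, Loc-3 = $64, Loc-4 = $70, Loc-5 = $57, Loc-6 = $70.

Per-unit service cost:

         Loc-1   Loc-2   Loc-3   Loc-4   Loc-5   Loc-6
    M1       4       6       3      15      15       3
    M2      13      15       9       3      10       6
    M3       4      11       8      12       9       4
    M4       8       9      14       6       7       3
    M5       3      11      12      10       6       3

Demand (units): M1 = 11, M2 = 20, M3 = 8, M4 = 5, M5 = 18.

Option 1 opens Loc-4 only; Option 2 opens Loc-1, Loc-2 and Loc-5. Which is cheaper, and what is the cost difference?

Option 2 is cheaper by 89.

Option 1: {Loc-4}: M1→Loc-4 15·11=165, M2→Loc-4 3·20=60, M3→Loc-4 12·8=96, M4→Loc-4 6·5=30, M5→Loc-4 10·18=180. Service 531; fixed 70; total 601.
Option 2: {Loc-1, Loc-2, Loc-5}: M1→Loc-1 4·11=44, M2→Loc-5 10·20=200, M3→Loc-1 4·8=32, M4→Loc-5 7·5=35, M5→Loc-1 3·18=54. Service 365; fixed 147; total 512.
Difference: |601 − 512| = 89.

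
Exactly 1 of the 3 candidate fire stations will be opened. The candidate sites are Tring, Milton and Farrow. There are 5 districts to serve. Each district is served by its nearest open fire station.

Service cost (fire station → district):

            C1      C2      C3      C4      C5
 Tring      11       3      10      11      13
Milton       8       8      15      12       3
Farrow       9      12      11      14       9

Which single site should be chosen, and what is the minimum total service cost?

With exactly 1 open, each district uses its cheapest among the chosen.
{Milton}: C1→Milton 8, C2→Milton 8, C3→Milton 15, C4→Milton 12, C5→Milton 3. Service cost 46.
{Tring}: service cost 48
{Farrow}: service cost 55
Among all 3 size-1 choices, {Milton} is lowest.

Choose Milton only; total service cost 46.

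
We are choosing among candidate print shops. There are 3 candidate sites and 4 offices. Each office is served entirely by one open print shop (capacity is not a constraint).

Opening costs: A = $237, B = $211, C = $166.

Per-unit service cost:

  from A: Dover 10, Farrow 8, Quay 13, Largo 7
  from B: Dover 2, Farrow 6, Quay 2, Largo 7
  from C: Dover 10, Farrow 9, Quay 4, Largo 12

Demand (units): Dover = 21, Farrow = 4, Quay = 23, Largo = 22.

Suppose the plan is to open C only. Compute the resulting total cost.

Total cost: 768

Each office is assigned to its cheapest site among the open ones.
{C}: Dover→C 10·21=210, Farrow→C 9·4=36, Quay→C 4·23=92, Largo→C 12·22=264. Service 602; fixed 166; total 768.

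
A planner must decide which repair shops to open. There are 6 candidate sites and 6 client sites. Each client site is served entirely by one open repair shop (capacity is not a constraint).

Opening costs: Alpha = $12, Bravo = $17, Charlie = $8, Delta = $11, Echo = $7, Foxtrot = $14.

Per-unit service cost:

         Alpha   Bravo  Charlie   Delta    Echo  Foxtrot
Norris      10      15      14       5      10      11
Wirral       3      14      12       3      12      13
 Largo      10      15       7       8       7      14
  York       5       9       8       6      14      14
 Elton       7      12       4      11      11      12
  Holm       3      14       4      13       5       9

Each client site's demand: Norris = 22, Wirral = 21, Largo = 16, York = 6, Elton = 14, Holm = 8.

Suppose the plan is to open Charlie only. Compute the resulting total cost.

Each client site is assigned to its cheapest site among the open ones.
{Charlie}: Norris→Charlie 14·22=308, Wirral→Charlie 12·21=252, Largo→Charlie 7·16=112, York→Charlie 8·6=48, Elton→Charlie 4·14=56, Holm→Charlie 4·8=32. Service 808; fixed 8; total 816.

Total cost: 816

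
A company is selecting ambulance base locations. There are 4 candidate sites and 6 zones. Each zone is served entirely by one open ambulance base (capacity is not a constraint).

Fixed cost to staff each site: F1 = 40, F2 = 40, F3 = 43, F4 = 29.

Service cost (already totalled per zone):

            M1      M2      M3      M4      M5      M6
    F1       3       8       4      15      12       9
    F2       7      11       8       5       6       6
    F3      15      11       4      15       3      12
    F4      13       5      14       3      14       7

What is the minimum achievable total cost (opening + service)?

Minimum total cost: 83

For any fixed open set, each zone goes to its cheapest open site; total = fixed + service.
{F2}: M1→F2 7, M2→F2 11, M3→F2 8, M4→F2 5, M5→F2 6, M6→F2 6. Service 43; fixed 40; total 83.
{F4}: service 56 + fixed 29 = 85
{F1}: M1→F1 3, M2→F1 8, M3→F1 4, M4→F1 15, M5→F1 12, M6→F1 9. Service 51; fixed 40; total 91.
{F1, F2, F3, F4}: service 24 + fixed 152 = 176
No other subset beats 83.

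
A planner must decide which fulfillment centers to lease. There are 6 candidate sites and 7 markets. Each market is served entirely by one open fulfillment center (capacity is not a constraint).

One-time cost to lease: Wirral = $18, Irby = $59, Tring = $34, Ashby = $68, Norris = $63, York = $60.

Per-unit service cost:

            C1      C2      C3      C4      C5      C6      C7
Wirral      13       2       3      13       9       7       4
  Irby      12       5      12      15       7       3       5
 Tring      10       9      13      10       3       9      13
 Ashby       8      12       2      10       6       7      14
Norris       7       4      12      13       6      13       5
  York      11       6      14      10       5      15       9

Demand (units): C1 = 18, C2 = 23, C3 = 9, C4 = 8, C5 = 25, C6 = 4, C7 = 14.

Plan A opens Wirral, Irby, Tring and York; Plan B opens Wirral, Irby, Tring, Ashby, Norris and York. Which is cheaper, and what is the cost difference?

Plan A is cheaper by 68.

Plan A: {Wirral, Irby, Tring, York}: C1→Tring 10·18=180, C2→Wirral 2·23=46, C3→Wirral 3·9=27, C4→Tring 10·8=80, C5→Tring 3·25=75, C6→Irby 3·4=12, C7→Wirral 4·14=56. Service 476; fixed 171; total 647.
Plan B: {Wirral, Irby, Tring, Ashby, Norris, York}: C1→Norris 7·18=126, C2→Wirral 2·23=46, C3→Ashby 2·9=18, C4→Tring 10·8=80, C5→Tring 3·25=75, C6→Irby 3·4=12, C7→Wirral 4·14=56. Service 413; fixed 302; total 715.
Difference: |647 − 715| = 68.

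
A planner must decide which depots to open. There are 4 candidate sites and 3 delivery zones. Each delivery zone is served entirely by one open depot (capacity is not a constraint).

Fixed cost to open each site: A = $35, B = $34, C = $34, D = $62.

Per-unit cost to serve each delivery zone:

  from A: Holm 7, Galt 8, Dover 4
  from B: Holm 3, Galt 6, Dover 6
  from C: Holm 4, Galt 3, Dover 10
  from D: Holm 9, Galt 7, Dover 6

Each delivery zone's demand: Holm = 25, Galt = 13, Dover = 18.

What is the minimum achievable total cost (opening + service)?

For any fixed open set, each delivery zone goes to its cheapest open site; total = fixed + service.
{A, C}: Holm→C 4·25=100, Galt→C 3·13=39, Dover→A 4·18=72. Service 211; fixed 69; total 280.
{A, B, C}: Holm→B 3·25=75, Galt→C 3·13=39, Dover→A 4·18=72. Service 186; fixed 103; total 289.
{B, C}: Holm→B 3·25=75, Galt→C 3·13=39, Dover→B 6·18=108. Service 222; fixed 68; total 290.
{A, B, C, D}: Holm→B 3·25=75, Galt→C 3·13=39, Dover→A 4·18=72. Service 186; fixed 165; total 351.
No other subset beats 280.

Minimum total cost: 280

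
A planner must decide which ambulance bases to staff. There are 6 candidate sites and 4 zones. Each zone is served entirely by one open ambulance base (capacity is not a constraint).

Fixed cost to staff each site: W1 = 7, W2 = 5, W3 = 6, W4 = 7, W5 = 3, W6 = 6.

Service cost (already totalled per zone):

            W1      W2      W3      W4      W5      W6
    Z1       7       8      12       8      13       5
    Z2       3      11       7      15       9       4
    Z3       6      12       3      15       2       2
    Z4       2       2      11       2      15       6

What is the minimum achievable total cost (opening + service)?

Minimum total cost: 23

For any fixed open set, each zone goes to its cheapest open site; total = fixed + service.
{W6}: Z1→W6 5, Z2→W6 4, Z3→W6 2, Z4→W6 6. Service 17; fixed 6; total 23.
{W1, W5}: service 14 + fixed 10 = 24
{W2, W6}: service 13 + fixed 11 = 24
{W1, W2, W3, W4, W5, W6}: service 12 + fixed 34 = 46
No other subset beats 23.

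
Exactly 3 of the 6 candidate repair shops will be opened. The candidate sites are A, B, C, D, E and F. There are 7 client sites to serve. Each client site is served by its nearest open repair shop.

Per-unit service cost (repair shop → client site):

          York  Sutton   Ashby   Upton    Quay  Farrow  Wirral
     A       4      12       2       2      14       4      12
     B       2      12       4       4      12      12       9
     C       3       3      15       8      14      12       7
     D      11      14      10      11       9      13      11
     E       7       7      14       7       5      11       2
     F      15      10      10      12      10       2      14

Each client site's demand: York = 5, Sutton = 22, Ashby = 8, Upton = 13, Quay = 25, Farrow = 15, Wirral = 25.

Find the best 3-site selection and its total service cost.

Choose A, C and E; total service cost 358.

With exactly 3 open, each client site uses its cheapest among the chosen.
{A, C, E}: York→C 3·5=15, Sutton→C 3·22=66, Ashby→A 2·8=16, Upton→A 2·13=26, Quay→E 5·25=125, Farrow→A 4·15=60, Wirral→E 2·25=50. Service cost 358.
{A, E, F}: service cost 421
{A, B, E}: service cost 441
Among all 20 size-3 choices, {A, C, E} is lowest.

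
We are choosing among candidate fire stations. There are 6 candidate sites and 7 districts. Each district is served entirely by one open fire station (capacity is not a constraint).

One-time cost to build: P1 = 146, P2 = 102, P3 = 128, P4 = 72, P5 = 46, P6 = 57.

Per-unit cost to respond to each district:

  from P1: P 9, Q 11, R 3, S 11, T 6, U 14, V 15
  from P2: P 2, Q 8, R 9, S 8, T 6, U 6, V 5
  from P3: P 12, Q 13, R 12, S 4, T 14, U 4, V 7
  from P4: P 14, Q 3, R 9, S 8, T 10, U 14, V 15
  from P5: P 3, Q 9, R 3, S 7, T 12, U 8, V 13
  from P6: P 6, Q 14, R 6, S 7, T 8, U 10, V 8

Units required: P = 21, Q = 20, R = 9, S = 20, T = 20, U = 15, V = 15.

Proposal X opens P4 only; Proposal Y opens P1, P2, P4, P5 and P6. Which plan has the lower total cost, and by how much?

Proposal Y is cheaper by 325.

Proposal X: {P4}: P→P4 14·21=294, Q→P4 3·20=60, R→P4 9·9=81, S→P4 8·20=160, T→P4 10·20=200, U→P4 14·15=210, V→P4 15·15=225. Service 1230; fixed 72; total 1302.
Proposal Y: {P1, P2, P4, P5, P6}: P→P2 2·21=42, Q→P4 3·20=60, R→P1 3·9=27, S→P5 7·20=140, T→P1 6·20=120, U→P2 6·15=90, V→P2 5·15=75. Service 554; fixed 423; total 977.
Difference: |1302 − 977| = 325.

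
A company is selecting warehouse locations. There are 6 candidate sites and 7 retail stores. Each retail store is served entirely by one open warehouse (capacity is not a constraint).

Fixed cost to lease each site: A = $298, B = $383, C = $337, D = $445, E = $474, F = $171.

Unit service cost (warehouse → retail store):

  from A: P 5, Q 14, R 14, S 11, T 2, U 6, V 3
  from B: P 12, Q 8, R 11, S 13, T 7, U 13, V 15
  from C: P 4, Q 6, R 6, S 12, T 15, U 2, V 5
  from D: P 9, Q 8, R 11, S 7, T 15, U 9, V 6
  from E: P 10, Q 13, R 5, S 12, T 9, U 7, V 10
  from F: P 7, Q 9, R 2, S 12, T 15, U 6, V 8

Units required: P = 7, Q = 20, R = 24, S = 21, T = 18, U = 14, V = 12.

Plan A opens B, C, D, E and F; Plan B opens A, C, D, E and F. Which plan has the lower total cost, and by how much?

Plan B is cheaper by 199.

Plan A: {B, C, D, E, F}: P→C 4·7=28, Q→C 6·20=120, R→F 2·24=48, S→D 7·21=147, T→B 7·18=126, U→C 2·14=28, V→C 5·12=60. Service 557; fixed 1810; total 2367.
Plan B: {A, C, D, E, F}: P→C 4·7=28, Q→C 6·20=120, R→F 2·24=48, S→D 7·21=147, T→A 2·18=36, U→C 2·14=28, V→A 3·12=36. Service 443; fixed 1725; total 2168.
Difference: |2367 − 2168| = 199.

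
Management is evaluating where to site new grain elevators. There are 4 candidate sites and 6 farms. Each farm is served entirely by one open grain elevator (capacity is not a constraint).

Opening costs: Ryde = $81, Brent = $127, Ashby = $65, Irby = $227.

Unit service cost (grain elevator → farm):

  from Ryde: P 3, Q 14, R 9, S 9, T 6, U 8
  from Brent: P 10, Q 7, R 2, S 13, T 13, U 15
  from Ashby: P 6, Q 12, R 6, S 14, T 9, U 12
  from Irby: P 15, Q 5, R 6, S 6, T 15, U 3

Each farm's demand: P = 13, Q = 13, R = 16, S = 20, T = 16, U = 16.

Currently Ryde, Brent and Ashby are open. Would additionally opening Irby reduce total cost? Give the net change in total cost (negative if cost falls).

Current service cost with {Ryde, Brent, Ashby}: 566.
Adding Irby: each farm re-picks its cheapest; new service cost 400, saving 166.
Extra fixed cost: 227. Net change = 227 − 166 = 61.
(Totals: 839 → 900.)

No — net change +61 (cost rises by 61).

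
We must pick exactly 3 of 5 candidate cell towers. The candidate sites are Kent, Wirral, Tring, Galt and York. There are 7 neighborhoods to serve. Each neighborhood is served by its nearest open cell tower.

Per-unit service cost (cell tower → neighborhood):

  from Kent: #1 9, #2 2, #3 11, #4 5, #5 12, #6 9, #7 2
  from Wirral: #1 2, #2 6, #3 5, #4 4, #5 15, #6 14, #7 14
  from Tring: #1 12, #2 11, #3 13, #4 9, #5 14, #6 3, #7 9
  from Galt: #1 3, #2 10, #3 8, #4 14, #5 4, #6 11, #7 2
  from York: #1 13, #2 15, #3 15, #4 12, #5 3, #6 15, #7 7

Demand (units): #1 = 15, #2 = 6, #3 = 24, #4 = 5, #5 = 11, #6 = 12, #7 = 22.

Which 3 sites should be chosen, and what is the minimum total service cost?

Choose Wirral, Tring and Galt; total service cost 330.

With exactly 3 open, each neighborhood uses its cheapest among the chosen.
{Wirral, Tring, Galt}: #1→Wirral 2·15=30, #2→Wirral 6·6=36, #3→Wirral 5·24=120, #4→Wirral 4·5=20, #5→Galt 4·11=44, #6→Tring 3·12=36, #7→Galt 2·22=44. Service cost 330.
{Kent, Wirral, York}: service cost 367
{Kent, Wirral, Galt}: service cost 378
Among all 10 size-3 choices, {Wirral, Tring, Galt} is lowest.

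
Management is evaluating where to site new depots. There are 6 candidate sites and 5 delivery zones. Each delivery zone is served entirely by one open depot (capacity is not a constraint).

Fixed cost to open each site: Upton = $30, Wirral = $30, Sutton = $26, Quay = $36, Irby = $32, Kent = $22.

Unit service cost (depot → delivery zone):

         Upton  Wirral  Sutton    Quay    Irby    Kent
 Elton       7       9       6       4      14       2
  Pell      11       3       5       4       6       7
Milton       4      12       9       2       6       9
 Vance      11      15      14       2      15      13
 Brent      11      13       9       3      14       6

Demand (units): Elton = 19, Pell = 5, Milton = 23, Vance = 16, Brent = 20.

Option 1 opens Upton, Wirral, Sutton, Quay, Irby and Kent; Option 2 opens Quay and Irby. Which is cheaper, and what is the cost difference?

Option 1: {Upton, Wirral, Sutton, Quay, Irby, Kent}: Elton→Kent 2·19=38, Pell→Wirral 3·5=15, Milton→Quay 2·23=46, Vance→Quay 2·16=32, Brent→Quay 3·20=60. Service 191; fixed 176; total 367.
Option 2: {Quay, Irby}: Elton→Quay 4·19=76, Pell→Quay 4·5=20, Milton→Quay 2·23=46, Vance→Quay 2·16=32, Brent→Quay 3·20=60. Service 234; fixed 68; total 302.
Difference: |367 − 302| = 65.

Option 2 is cheaper by 65.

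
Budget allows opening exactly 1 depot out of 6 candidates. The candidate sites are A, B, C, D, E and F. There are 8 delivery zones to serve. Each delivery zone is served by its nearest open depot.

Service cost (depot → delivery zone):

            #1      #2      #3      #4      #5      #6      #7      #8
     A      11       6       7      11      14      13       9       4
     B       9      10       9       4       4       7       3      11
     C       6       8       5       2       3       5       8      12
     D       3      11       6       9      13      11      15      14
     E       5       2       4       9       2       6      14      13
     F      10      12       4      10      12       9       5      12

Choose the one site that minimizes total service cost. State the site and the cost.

Choose C only; total service cost 49.

With exactly 1 open, each delivery zone uses its cheapest among the chosen.
{C}: #1→C 6, #2→C 8, #3→C 5, #4→C 2, #5→C 3, #6→C 5, #7→C 8, #8→C 12. Service cost 49.
{E}: service cost 55
{B}: service cost 57
Among all 6 size-1 choices, {C} is lowest.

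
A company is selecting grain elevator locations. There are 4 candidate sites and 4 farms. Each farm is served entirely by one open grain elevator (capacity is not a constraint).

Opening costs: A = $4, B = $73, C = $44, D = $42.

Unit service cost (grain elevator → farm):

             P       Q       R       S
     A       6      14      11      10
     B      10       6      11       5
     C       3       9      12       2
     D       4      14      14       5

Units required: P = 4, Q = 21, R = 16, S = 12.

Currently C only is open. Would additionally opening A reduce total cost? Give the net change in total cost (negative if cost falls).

Yes — net change −12 (cost falls by 12).

Current service cost with {C}: 417.
Adding A: each farm re-picks its cheapest; new service cost 401, saving 16.
Extra fixed cost: 4. Net change = 4 − 16 = -12.
(Totals: 461 → 449.)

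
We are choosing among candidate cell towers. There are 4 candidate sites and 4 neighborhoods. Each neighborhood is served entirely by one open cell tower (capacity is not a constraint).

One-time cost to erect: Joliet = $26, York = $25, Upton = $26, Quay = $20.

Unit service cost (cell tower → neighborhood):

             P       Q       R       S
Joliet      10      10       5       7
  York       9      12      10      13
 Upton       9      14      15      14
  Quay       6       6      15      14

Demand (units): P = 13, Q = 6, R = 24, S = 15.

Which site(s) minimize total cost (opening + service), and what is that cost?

For any fixed open set, each neighborhood goes to its cheapest open site; total = fixed + service.
{Joliet, Quay}: P→Quay 6·13=78, Q→Quay 6·6=36, R→Joliet 5·24=120, S→Joliet 7·15=105. Service 339; fixed 46; total 385.
{Joliet, York, Quay}: P→Quay 6·13=78, Q→Quay 6·6=36, R→Joliet 5·24=120, S→Joliet 7·15=105. Service 339; fixed 71; total 410.
{Joliet, Upton, Quay}: P→Quay 6·13=78, Q→Quay 6·6=36, R→Joliet 5·24=120, S→Joliet 7·15=105. Service 339; fixed 72; total 411.
{Joliet, York, Upton, Quay}: service 339 + fixed 97 = 436
No other subset beats 385.

Open Joliet and Quay; minimum total cost 385.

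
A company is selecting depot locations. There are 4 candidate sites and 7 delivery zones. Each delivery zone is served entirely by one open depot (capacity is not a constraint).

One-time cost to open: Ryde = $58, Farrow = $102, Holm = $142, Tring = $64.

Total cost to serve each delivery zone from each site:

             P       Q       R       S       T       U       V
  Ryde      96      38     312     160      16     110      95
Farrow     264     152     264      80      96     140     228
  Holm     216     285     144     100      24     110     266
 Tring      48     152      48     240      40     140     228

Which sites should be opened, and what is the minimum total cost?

For any fixed open set, each delivery zone goes to its cheapest open site; total = fixed + service.
{Ryde, Tring}: P→Tring 48, Q→Ryde 38, R→Tring 48, S→Ryde 160, T→Ryde 16, U→Ryde 110, V→Ryde 95. Service 515; fixed 122; total 637.
{Ryde, Farrow, Tring}: P→Tring 48, Q→Ryde 38, R→Tring 48, S→Farrow 80, T→Ryde 16, U→Ryde 110, V→Ryde 95. Service 435; fixed 224; total 659.
{Ryde, Holm, Tring}: P→Tring 48, Q→Ryde 38, R→Tring 48, S→Holm 100, T→Ryde 16, U→Ryde 110, V→Ryde 95. Service 455; fixed 264; total 719.
{Ryde, Farrow, Holm, Tring}: service 435 + fixed 366 = 801
No other subset beats 637.

Open Ryde and Tring; minimum total cost 637.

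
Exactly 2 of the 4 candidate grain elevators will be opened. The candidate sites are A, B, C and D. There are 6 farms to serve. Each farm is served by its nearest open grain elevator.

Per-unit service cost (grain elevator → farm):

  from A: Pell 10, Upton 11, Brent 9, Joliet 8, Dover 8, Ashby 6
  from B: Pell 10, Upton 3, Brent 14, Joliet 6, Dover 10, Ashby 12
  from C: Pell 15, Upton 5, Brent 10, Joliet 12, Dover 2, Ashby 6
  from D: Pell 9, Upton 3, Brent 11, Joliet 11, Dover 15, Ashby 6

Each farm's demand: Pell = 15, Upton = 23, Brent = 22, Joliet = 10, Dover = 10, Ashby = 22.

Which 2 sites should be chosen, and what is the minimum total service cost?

Choose B and C; total service cost 651.

With exactly 2 open, each farm uses its cheapest among the chosen.
{B, C}: Pell→B 10·15=150, Upton→B 3·23=69, Brent→C 10·22=220, Joliet→B 6·10=60, Dover→C 2·10=20, Ashby→C 6·22=132. Service cost 651.
{C, D}: service cost 686
{A, B}: service cost 689
Among all 6 size-2 choices, {B, C} is lowest.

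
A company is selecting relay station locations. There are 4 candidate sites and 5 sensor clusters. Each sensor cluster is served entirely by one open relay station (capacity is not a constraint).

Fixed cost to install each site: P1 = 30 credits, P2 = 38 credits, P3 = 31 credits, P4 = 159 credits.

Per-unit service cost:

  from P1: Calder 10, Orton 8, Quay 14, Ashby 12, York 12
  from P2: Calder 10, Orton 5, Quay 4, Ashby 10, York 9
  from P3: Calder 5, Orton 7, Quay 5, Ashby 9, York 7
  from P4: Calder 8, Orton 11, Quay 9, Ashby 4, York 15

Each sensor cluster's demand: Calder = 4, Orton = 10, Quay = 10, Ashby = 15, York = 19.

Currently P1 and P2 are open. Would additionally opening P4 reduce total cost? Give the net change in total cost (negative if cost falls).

Current service cost with {P1, P2}: 451.
Adding P4: each sensor cluster re-picks its cheapest; new service cost 353, saving 98.
Extra fixed cost: 159. Net change = 159 − 98 = 61.
(Totals: 519 → 580.)

No — net change +61 (cost rises by 61).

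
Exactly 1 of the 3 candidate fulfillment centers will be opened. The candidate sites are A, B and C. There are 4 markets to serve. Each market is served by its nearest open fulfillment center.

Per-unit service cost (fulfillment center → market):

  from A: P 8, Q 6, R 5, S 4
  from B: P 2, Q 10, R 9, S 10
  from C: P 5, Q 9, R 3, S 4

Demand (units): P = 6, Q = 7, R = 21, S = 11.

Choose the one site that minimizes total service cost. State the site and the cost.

Choose C only; total service cost 200.

With exactly 1 open, each market uses its cheapest among the chosen.
{C}: P→C 5·6=30, Q→C 9·7=63, R→C 3·21=63, S→C 4·11=44. Service cost 200.
{A}: service cost 239
{B}: service cost 381
Among all 3 size-1 choices, {C} is lowest.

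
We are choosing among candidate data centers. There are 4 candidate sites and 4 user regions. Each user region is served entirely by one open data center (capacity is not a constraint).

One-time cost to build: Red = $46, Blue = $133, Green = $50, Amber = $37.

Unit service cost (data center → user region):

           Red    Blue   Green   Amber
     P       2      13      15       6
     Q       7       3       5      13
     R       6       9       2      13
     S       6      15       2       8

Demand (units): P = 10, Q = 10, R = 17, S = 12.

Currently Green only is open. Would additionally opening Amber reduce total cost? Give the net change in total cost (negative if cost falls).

Yes — net change −53 (cost falls by 53).

Current service cost with {Green}: 258.
Adding Amber: each user region re-picks its cheapest; new service cost 168, saving 90.
Extra fixed cost: 37. Net change = 37 − 90 = -53.
(Totals: 308 → 255.)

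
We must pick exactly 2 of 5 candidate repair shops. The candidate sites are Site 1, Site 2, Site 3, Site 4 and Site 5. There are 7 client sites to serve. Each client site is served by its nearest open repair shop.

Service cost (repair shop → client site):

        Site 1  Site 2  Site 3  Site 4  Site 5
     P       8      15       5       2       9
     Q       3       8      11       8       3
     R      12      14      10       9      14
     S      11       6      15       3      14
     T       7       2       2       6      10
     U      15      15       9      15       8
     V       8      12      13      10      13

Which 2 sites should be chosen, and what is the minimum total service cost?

Choose Site 4 and Site 5; total service cost 41.

With exactly 2 open, each client site uses its cheapest among the chosen.
{Site 4, Site 5}: P→Site 4 2, Q→Site 5 3, R→Site 4 9, S→Site 4 3, T→Site 4 6, U→Site 5 8, V→Site 4 10. Service cost 41.
{Site 3, Site 4}: service cost 43
{Site 1, Site 4}: service cost 46
Among all 10 size-2 choices, {Site 4, Site 5} is lowest.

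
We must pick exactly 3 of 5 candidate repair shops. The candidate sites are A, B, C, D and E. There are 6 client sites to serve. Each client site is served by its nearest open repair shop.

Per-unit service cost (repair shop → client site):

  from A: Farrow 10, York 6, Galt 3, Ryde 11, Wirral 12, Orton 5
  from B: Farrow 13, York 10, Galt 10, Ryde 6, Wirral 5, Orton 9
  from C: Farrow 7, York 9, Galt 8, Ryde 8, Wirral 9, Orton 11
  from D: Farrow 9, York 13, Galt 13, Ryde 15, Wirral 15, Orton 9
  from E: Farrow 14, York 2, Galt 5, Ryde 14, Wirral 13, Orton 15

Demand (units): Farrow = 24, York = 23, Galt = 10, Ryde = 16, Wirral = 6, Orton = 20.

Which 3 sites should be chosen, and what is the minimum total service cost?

With exactly 3 open, each client site uses its cheapest among the chosen.
{A, C, E}: Farrow→C 7·24=168, York→E 2·23=46, Galt→A 3·10=30, Ryde→C 8·16=128, Wirral→C 9·6=54, Orton→A 5·20=100. Service cost 526.
{A, B, E}: service cost 542
{A, B, C}: service cost 562
Among all 10 size-3 choices, {A, C, E} is lowest.

Choose A, C and E; total service cost 526.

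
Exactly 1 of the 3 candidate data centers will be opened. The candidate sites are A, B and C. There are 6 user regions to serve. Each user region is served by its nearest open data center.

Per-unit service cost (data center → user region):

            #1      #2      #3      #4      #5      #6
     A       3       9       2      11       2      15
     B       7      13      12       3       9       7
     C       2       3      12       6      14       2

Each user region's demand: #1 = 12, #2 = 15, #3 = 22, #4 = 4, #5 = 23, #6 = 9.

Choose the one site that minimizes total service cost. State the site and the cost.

Choose A only; total service cost 440.

With exactly 1 open, each user region uses its cheapest among the chosen.
{A}: #1→A 3·12=36, #2→A 9·15=135, #3→A 2·22=44, #4→A 11·4=44, #5→A 2·23=46, #6→A 15·9=135. Service cost 440.
{C}: service cost 697
{B}: service cost 825
Among all 3 size-1 choices, {A} is lowest.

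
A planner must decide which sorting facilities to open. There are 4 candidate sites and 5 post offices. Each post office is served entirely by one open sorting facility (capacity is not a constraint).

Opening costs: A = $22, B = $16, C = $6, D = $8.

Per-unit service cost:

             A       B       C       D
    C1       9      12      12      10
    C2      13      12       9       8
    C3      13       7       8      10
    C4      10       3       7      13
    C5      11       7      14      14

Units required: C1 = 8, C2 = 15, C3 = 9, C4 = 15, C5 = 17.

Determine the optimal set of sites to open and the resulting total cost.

Open B and D; minimum total cost 451.

For any fixed open set, each post office goes to its cheapest open site; total = fixed + service.
{B, D}: C1→D 10·8=80, C2→D 8·15=120, C3→B 7·9=63, C4→B 3·15=45, C5→B 7·17=119. Service 427; fixed 24; total 451.
{B, C, D}: service 427 + fixed 30 = 457
{A, B, D}: C1→A 9·8=72, C2→D 8·15=120, C3→B 7·9=63, C4→B 3·15=45, C5→B 7·17=119. Service 419; fixed 46; total 465.
{A, B, C, D}: service 419 + fixed 52 = 471
No other subset beats 451.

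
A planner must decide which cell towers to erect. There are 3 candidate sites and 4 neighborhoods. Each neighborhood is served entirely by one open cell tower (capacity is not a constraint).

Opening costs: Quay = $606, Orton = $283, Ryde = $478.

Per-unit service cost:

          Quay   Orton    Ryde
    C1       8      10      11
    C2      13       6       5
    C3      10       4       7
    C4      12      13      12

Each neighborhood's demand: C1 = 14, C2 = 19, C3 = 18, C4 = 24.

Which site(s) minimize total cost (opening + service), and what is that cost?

For any fixed open set, each neighborhood goes to its cheapest open site; total = fixed + service.
{Orton}: C1→Orton 10·14=140, C2→Orton 6·19=114, C3→Orton 4·18=72, C4→Orton 13·24=312. Service 638; fixed 283; total 921.
{Ryde}: C1→Ryde 11·14=154, C2→Ryde 5·19=95, C3→Ryde 7·18=126, C4→Ryde 12·24=288. Service 663; fixed 478; total 1141.
{Orton, Ryde}: C1→Orton 10·14=140, C2→Ryde 5·19=95, C3→Orton 4·18=72, C4→Ryde 12·24=288. Service 595; fixed 761; total 1356.
{Quay, Orton, Ryde}: service 567 + fixed 1367 = 1934
No other subset beats 921.

Open Orton only; minimum total cost 921.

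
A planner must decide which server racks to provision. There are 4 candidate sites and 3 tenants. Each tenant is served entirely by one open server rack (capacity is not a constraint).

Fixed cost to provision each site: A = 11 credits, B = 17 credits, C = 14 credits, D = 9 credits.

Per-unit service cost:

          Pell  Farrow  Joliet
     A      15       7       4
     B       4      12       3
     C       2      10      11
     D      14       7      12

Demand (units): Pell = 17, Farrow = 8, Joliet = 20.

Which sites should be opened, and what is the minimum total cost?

Open B, C and D; minimum total cost 190.

For any fixed open set, each tenant goes to its cheapest open site; total = fixed + service.
{B, C, D}: Pell→C 2·17=34, Farrow→D 7·8=56, Joliet→B 3·20=60. Service 150; fixed 40; total 190.
{A, B, C}: Pell→C 2·17=34, Farrow→A 7·8=56, Joliet→B 3·20=60. Service 150; fixed 42; total 192.
{A, C}: service 170 + fixed 25 = 195
{A, B, C, D}: Pell→C 2·17=34, Farrow→A 7·8=56, Joliet→B 3·20=60. Service 150; fixed 51; total 201.
No other subset beats 190.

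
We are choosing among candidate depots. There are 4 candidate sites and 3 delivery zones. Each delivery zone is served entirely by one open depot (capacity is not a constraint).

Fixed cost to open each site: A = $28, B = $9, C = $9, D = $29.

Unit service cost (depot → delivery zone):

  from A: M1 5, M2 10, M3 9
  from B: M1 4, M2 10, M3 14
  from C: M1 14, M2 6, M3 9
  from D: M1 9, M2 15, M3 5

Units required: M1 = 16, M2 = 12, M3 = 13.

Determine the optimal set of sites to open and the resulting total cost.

For any fixed open set, each delivery zone goes to its cheapest open site; total = fixed + service.
{B, C, D}: M1→B 4·16=64, M2→C 6·12=72, M3→D 5·13=65. Service 201; fixed 47; total 248.
{B, C}: service 253 + fixed 18 = 271
{A, B, C, D}: service 201 + fixed 75 = 276
{B}: service 366 + fixed 9 = 375
(All 15 nonempty subsets were checked; B, C and D is lowest.)

Open B, C and D; minimum total cost 248.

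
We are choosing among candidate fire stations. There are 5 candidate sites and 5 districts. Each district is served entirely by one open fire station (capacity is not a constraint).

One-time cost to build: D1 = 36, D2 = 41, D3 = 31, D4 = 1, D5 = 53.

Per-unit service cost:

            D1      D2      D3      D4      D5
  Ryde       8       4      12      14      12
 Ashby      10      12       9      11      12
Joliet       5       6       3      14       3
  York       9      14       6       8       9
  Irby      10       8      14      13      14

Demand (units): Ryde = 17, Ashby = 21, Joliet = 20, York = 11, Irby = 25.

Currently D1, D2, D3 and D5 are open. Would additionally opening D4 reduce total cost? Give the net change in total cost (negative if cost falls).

No — net change +1 (cost rises by 1).

Current service cost with {D1, D2, D3, D5}: 583.
Adding D4: each district re-picks its cheapest; new service cost 583, saving 0.
Extra fixed cost: 1. Net change = 1 − 0 = 1.
(Totals: 744 → 745.)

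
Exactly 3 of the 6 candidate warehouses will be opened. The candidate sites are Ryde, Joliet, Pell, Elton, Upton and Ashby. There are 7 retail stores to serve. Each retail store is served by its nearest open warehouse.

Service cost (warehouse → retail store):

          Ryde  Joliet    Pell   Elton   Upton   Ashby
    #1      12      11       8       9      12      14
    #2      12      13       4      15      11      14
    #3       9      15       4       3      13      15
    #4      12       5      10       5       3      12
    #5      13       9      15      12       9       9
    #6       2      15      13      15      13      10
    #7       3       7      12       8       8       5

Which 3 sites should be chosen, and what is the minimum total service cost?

With exactly 3 open, each retail store uses its cheapest among the chosen.
{Ryde, Pell, Upton}: #1→Pell 8, #2→Pell 4, #3→Pell 4, #4→Upton 3, #5→Upton 9, #6→Ryde 2, #7→Ryde 3. Service cost 33.
{Ryde, Joliet, Pell}: service cost 35
{Ryde, Pell, Elton}: service cost 37
Among all 20 size-3 choices, {Ryde, Pell, Upton} is lowest.

Choose Ryde, Pell and Upton; total service cost 33.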